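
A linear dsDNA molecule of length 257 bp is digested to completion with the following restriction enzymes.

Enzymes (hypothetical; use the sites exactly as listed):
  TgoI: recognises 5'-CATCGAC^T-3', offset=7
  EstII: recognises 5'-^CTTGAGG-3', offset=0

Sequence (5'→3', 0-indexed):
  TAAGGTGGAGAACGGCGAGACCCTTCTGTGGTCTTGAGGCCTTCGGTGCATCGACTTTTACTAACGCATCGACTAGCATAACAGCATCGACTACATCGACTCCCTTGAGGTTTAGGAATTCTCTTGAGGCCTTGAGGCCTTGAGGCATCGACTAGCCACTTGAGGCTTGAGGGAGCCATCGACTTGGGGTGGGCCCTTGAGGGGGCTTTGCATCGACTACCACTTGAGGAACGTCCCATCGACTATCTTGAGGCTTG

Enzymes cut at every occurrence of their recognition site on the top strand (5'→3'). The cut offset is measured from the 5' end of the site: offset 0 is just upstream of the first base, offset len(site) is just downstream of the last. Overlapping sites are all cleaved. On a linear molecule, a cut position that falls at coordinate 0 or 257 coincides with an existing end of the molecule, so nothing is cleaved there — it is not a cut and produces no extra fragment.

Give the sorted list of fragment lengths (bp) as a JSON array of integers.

Per-enzyme occurrences:
  TgoI CATCGACT/7: at [48, 66, 84, 93, 145, 176, 210, 236] ⇒ [55, 73, 91, 100, 152, 183, 217, 243]
  EstII CTTGAGG/0: at [32, 103, 122, 130, 138, 158, 165, 195, 222, 246] ⇒ [32, 103, 122, 130, 138, 158, 165, 195, 222, 246]

All cut coordinates (distinct, sorted): [32, 55, 73, 91, 100, 103, 122, 130, 138, 152, 158, 165, 183, 195, 217, 222, 243, 246]

Fragments:
  [0,32): 32 bp
  [32,55): 23 bp
  [55,73): 18 bp
  [73,91): 18 bp
  [91,100): 9 bp
  [100,103): 3 bp
  [103,122): 19 bp
  [122,130): 8 bp
  [130,138): 8 bp
  [138,152): 14 bp
  [152,158): 6 bp
  [158,165): 7 bp
  [165,183): 18 bp
  [183,195): 12 bp
  [195,217): 22 bp
  [217,222): 5 bp
  [222,243): 21 bp
  [243,246): 3 bp
  [246,257): 11 bp

[3,3,5,6,7,8,8,9,11,12,14,18,18,18,19,21,22,23,32]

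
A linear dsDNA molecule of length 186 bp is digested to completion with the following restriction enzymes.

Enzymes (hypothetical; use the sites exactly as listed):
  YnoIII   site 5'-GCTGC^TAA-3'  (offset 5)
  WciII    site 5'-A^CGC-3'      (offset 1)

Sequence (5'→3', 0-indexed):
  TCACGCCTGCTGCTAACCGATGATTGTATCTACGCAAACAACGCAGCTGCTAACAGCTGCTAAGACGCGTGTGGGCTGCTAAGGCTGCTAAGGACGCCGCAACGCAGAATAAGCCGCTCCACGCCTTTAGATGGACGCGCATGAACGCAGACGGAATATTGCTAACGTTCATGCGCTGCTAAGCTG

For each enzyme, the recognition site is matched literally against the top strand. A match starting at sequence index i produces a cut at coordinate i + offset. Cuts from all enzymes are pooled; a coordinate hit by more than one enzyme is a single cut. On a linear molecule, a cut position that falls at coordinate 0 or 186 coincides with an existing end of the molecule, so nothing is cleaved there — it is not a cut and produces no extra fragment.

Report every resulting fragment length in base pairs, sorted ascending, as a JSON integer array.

Per-enzyme occurrences:
  YnoIII GCTGCTAA/5: at [8, 45, 55, 74, 83, 174] ⇒ [13, 50, 60, 79, 88, 179]
  WciII ACGC/1: at [2, 31, 40, 64, 93, 101, 120, 134, 144] ⇒ [3, 32, 41, 65, 94, 102, 121, 135, 145]

Pooled cuts: [3, 13, 32, 41, 50, 60, 65, 79, 88, 94, 102, 121, 135, 145, 179]

Fragment lengths:
  [0,3): 3 bp
  [3,13): 10 bp
  [13,32): 19 bp
  [32,41): 9 bp
  [41,50): 9 bp
  [50,60): 10 bp
  [60,65): 5 bp
  [65,79): 14 bp
  [79,88): 9 bp
  [88,94): 6 bp
  [94,102): 8 bp
  [102,121): 19 bp
  [121,135): 14 bp
  [135,145): 10 bp
  [145,179): 34 bp
  [179,186): 7 bp

[3,5,6,7,8,9,9,9,10,10,10,14,14,19,19,34]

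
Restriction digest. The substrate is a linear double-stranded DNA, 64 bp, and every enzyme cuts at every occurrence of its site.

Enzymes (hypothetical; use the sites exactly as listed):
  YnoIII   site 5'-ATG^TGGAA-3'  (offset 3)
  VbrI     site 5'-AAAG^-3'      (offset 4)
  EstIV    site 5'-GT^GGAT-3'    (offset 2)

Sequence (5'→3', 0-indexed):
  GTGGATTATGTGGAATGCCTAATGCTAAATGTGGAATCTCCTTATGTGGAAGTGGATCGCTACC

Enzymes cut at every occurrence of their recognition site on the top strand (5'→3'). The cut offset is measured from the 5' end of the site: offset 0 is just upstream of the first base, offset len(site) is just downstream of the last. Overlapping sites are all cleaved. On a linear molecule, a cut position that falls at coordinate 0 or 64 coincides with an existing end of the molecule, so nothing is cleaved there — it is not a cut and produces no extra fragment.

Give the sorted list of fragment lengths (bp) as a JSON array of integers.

[2,7,8,11,15,21]

Per-enzyme occurrences:
  YnoIII (ATGTGGAA, off=3): starts [7, 28, 43] → cuts [10, 31, 46]
  VbrI (AAAG, off=4): no sites
  EstIV (GTGGAT, off=2): starts [0, 51] → cuts [2, 53]

Pooled cuts: [2, 10, 31, 46, 53]

Fragment lengths:
  [0,2): 2 bp
  [2,10): 8 bp
  [10,31): 21 bp
  [31,46): 15 bp
  [46,53): 7 bp
  [53,64): 11 bp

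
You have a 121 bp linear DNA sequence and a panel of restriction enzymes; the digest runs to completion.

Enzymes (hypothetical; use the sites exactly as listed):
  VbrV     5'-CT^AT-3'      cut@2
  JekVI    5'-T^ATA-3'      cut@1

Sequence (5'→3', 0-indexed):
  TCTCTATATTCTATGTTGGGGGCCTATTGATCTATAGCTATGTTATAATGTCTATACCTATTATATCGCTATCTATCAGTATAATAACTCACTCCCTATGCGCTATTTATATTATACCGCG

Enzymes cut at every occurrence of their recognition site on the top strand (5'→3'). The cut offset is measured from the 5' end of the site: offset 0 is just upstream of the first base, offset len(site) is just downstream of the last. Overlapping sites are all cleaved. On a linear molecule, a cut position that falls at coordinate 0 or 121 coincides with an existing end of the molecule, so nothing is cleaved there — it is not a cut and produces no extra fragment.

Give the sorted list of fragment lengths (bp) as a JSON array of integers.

Site scan:
  VbrV CTAT/2: at [3, 10, 23, 31, 37, 51, 57, 68, 72, 95, 102] ⇒ [5, 12, 25, 33, 39, 53, 59, 70, 74, 97, 104]
  JekVI TATA/1: at [4, 32, 43, 52, 61, 79, 107, 112] ⇒ [5, 33, 44, 53, 62, 80, 108, 113]

Pooled cuts: [5, 12, 25, 33, 39, 44, 53, 59, 62, 70, 74, 80, 97, 104, 108, 113]

Fragments:
  [0,5): 5 bp
  [5,12): 7 bp
  [12,25): 13 bp
  [25,33): 8 bp
  [33,39): 6 bp
  [39,44): 5 bp
  [44,53): 9 bp
  [53,59): 6 bp
  [59,62): 3 bp
  [62,70): 8 bp
  [70,74): 4 bp
  [74,80): 6 bp
  [80,97): 17 bp
  [97,104): 7 bp
  [104,108): 4 bp
  [108,113): 5 bp
  [113,121): 8 bp

[3,4,4,5,5,5,6,6,6,7,7,8,8,8,9,13,17]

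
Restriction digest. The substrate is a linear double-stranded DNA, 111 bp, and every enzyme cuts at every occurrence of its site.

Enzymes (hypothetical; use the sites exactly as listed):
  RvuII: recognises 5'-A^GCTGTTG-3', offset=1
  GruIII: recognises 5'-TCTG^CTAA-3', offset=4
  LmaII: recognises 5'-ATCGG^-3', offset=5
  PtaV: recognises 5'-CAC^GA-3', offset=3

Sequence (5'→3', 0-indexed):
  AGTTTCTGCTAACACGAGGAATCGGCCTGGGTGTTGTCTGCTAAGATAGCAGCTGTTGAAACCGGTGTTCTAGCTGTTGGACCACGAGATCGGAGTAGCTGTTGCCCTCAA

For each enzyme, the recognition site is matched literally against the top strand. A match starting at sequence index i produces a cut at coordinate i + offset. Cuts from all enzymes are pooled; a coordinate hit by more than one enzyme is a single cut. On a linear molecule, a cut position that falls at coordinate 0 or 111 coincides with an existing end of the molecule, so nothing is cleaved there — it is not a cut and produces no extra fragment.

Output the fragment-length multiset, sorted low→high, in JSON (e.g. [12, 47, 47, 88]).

Per-enzyme occurrences:
  RvuII (AGCTGTTG, off=1): starts [50, 71, 96] → cuts [51, 72, 97]
  GruIII (TCTGCTAA, off=4): starts [4, 36] → cuts [8, 40]
  LmaII (ATCGG, off=5): starts [20, 88] → cuts [25, 93]
  PtaV (CACGA, off=3): starts [12, 82] → cuts [15, 85]

Pooled cuts: [8, 15, 25, 40, 51, 72, 85, 93, 97]

Fragment lengths:
  [0,8): 8 bp
  [8,15): 7 bp
  [15,25): 10 bp
  [25,40): 15 bp
  [40,51): 11 bp
  [51,72): 21 bp
  [72,85): 13 bp
  [85,93): 8 bp
  [93,97): 4 bp
  [97,111): 14 bp

[4,7,8,8,10,11,13,14,15,21]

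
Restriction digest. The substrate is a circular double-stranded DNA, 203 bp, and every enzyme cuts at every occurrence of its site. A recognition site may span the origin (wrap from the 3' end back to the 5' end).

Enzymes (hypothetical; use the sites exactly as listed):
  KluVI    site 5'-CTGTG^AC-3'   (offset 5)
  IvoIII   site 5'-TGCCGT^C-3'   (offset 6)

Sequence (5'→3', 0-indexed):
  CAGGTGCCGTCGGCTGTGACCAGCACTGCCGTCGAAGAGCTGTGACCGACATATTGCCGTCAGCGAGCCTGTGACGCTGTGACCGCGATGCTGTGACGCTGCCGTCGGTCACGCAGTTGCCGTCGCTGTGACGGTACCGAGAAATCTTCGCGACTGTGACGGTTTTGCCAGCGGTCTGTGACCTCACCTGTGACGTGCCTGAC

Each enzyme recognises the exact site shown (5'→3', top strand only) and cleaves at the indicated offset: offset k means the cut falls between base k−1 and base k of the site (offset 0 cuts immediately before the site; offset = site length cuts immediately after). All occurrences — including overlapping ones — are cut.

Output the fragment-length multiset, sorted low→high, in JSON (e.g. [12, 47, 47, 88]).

Site scan:
  KluVI CTGTGAC/5: at [13, 39, 68, 76, 90, 125, 153, 175, 187] ⇒ [18, 44, 73, 81, 95, 130, 158, 180, 192]
  IvoIII TGCCGTC/6: at [4, 26, 54, 99, 117] ⇒ [10, 32, 60, 105, 123]

Pooled cuts: [10, 18, 32, 44, 60, 73, 81, 95, 105, 123, 130, 158, 180, 192]

Fragments:
  10→18: 8 bp
  18→32: 14 bp
  32→44: 12 bp
  44→60: 16 bp
  60→73: 13 bp
  73→81: 8 bp
  81→95: 14 bp
  95→105: 10 bp
  105→123: 18 bp
  123→130: 7 bp
  130→158: 28 bp
  158→180: 22 bp
  180→192: 12 bp
  192→10 (wrap): 203-192+10 = 21 bp

[7,8,8,10,12,12,13,14,14,16,18,21,22,28]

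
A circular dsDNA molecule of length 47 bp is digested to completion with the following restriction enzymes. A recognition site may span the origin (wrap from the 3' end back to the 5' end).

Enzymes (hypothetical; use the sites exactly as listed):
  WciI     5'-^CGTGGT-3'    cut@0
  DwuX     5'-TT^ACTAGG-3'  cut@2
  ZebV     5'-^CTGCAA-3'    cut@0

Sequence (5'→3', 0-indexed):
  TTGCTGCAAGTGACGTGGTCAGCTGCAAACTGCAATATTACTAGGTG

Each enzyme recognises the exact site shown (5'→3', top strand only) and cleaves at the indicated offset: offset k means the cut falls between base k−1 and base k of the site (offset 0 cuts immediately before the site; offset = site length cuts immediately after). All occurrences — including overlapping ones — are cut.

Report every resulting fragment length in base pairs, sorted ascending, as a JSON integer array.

[7,9,10,10,11]

Scan for sites:
  WciI (CGTGGT, off=0): starts [13] → cuts [13]
  DwuX (TTACTAGG, off=2): starts [37] → cuts [39]
  ZebV (CTGCAA, off=0): starts [3, 22, 29] → cuts [3, 22, 29]

All cut coordinates (distinct, sorted): [3, 13, 22, 29, 39]

Fragments:
  3→13: 10 bp
  13→22: 9 bp
  22→29: 7 bp
  29→39: 10 bp
  39→3 (wrap): 47-39+3 = 11 bp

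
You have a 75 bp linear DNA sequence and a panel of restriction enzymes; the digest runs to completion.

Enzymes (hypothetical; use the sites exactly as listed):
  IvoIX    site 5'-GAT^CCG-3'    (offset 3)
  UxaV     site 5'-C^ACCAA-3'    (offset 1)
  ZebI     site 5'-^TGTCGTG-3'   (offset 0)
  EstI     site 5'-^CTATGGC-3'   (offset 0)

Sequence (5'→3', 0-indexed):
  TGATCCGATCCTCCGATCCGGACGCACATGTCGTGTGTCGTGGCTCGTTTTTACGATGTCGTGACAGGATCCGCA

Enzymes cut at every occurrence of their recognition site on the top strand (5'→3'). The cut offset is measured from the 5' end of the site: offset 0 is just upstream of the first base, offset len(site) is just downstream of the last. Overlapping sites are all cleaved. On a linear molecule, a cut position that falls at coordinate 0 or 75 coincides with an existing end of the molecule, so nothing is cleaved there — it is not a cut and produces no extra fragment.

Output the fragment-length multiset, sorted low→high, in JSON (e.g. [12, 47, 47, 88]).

Scan for sites:
  IvoIX (GATCCG, off=3): starts [1, 14, 67] → cuts [4, 17, 70]
  UxaV (CACCAA, off=1): no sites
  ZebI (TGTCGTG, off=0): starts [28, 35, 56] → cuts [28, 35, 56]
  EstI (CTATGGC, off=0): no sites

Pooled cuts: [4, 17, 28, 35, 56, 70]

Fragment lengths:
  [0,4): 4 bp
  [4,17): 13 bp
  [17,28): 11 bp
  [28,35): 7 bp
  [35,56): 21 bp
  [56,70): 14 bp
  [70,75): 5 bp

[4,5,7,11,13,14,21]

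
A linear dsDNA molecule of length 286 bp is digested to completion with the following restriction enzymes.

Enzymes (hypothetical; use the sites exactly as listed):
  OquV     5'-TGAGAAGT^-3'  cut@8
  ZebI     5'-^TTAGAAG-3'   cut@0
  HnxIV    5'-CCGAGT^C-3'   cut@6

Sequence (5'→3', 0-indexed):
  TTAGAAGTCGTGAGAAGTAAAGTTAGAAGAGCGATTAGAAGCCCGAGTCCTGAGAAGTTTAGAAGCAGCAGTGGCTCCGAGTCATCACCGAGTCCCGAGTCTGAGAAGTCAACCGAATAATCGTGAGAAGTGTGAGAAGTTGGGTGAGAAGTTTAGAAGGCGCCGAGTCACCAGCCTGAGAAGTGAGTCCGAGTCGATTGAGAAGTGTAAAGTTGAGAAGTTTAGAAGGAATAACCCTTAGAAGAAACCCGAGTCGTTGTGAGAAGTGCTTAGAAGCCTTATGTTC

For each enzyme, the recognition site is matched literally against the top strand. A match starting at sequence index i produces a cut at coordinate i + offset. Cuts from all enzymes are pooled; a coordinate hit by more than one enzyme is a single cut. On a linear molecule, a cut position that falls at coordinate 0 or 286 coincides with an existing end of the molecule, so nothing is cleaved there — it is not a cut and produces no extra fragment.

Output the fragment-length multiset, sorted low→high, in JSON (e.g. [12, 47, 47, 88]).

[2,4,7,9,9,10,10,11,12,12,12,13,14,15,16,16,16,17,17,18,22,24]

Scan for sites:
  OquV (TGAGAAGT, off=8): starts [10, 50, 101, 123, 132, 144, 176, 198, 213, 259] → cuts [18, 58, 109, 131, 140, 152, 184, 206, 221, 267]
  ZebI (TTAGAAG, off=0): starts [0, 22, 34, 58, 152, 221, 237, 269] → cuts [22, 34, 58, 152, 221, 237, 269] (position 0 is a terminus of the linear molecule — no cut)
  HnxIV (CCGAGTC, off=6): starts [42, 76, 87, 94, 162, 188, 248] → cuts [48, 82, 93, 100, 168, 194, 254]

Pooled cuts: [18, 22, 34, 48, 58, 82, 93, 100, 109, 131, 140, 152, 168, 184, 194, 206, 221, 237, 254, 267, 269]

Fragment lengths:
  [0,18): 18 bp
  [18,22): 4 bp
  [22,34): 12 bp
  [34,48): 14 bp
  [48,58): 10 bp
  [58,82): 24 bp
  [82,93): 11 bp
  [93,100): 7 bp
  [100,109): 9 bp
  [109,131): 22 bp
  [131,140): 9 bp
  [140,152): 12 bp
  [152,168): 16 bp
  [168,184): 16 bp
  [184,194): 10 bp
  [194,206): 12 bp
  [206,221): 15 bp
  [221,237): 16 bp
  [237,254): 17 bp
  [254,267): 13 bp
  [267,269): 2 bp
  [269,286): 17 bp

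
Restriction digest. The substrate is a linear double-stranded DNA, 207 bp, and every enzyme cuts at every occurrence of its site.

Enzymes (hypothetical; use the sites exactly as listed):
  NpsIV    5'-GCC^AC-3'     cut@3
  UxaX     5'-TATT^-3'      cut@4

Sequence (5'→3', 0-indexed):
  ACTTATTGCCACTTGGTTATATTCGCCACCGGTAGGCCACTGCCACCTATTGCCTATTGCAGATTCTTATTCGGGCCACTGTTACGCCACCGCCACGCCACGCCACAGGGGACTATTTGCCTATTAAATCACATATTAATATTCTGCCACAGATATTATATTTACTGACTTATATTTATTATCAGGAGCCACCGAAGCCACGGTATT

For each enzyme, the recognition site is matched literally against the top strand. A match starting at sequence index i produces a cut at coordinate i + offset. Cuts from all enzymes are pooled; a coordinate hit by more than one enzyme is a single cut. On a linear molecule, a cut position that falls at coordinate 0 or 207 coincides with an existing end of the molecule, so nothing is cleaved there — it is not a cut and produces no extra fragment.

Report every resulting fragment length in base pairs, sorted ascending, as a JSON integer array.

Site scan:
  NpsIV (GCCAC, off=3): starts [7, 24, 35, 41, 74, 85, 91, 96, 101, 145, 187, 196] → cuts [10, 27, 38, 44, 77, 88, 94, 99, 104, 148, 190, 199]
  UxaX (TATT, off=4): starts [3, 19, 47, 54, 67, 113, 121, 133, 139, 153, 158, 172, 176, 203] → cuts [7, 23, 51, 58, 71, 117, 125, 137, 143, 157, 162, 176, 180] (position 207 is a terminus of the linear molecule — no cut)

Pooled cuts: [7, 10, 23, 27, 38, 44, 51, 58, 71, 77, 88, 94, 99, 104, 117, 125, 137, 143, 148, 157, 162, 176, 180, 190, 199]

Fragments:
  [0,7): 7 bp
  [7,10): 3 bp
  [10,23): 13 bp
  [23,27): 4 bp
  [27,38): 11 bp
  [38,44): 6 bp
  [44,51): 7 bp
  [51,58): 7 bp
  [58,71): 13 bp
  [71,77): 6 bp
  [77,88): 11 bp
  [88,94): 6 bp
  [94,99): 5 bp
  [99,104): 5 bp
  [104,117): 13 bp
  [117,125): 8 bp
  [125,137): 12 bp
  [137,143): 6 bp
  [143,148): 5 bp
  [148,157): 9 bp
  [157,162): 5 bp
  [162,176): 14 bp
  [176,180): 4 bp
  [180,190): 10 bp
  [190,199): 9 bp
  [199,207): 8 bp

[3,4,4,5,5,5,5,6,6,6,6,7,7,7,8,8,9,9,10,11,11,12,13,13,13,14]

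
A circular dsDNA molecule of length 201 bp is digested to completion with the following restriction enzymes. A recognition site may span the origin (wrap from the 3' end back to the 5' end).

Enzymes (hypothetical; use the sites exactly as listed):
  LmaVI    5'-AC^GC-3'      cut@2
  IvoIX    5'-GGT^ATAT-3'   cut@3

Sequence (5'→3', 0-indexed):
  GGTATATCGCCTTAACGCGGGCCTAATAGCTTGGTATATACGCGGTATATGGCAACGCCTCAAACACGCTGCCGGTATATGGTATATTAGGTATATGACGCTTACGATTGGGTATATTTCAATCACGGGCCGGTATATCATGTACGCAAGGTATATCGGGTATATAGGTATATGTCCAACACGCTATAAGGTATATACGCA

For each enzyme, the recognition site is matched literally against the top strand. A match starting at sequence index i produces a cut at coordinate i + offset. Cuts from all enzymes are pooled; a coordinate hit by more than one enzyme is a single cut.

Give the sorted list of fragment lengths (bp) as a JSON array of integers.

Site scan:
  LmaVI (ACGC, off=2): starts [14, 39, 54, 65, 97, 143, 180, 196] → cuts [16, 41, 56, 67, 99, 145, 182, 198]
  IvoIX (GGTATAT, off=3): starts [0, 32, 43, 73, 80, 89, 110, 131, 149, 158, 166, 189] → cuts [3, 35, 46, 76, 83, 92, 113, 134, 152, 161, 169, 192]

Pooled cuts: [3, 16, 35, 41, 46, 56, 67, 76, 83, 92, 99, 113, 134, 145, 152, 161, 169, 182, 192, 198]

Fragment lengths:
  3→16: 13 bp
  16→35: 19 bp
  35→41: 6 bp
  41→46: 5 bp
  46→56: 10 bp
  56→67: 11 bp
  67→76: 9 bp
  76→83: 7 bp
  83→92: 9 bp
  92→99: 7 bp
  99→113: 14 bp
  113→134: 21 bp
  134→145: 11 bp
  145→152: 7 bp
  152→161: 9 bp
  161→169: 8 bp
  169→182: 13 bp
  182→192: 10 bp
  192→198: 6 bp
  198→3 (wrap): 201-198+3 = 6 bp

[5,6,6,6,7,7,7,8,9,9,9,10,10,11,11,13,13,14,19,21]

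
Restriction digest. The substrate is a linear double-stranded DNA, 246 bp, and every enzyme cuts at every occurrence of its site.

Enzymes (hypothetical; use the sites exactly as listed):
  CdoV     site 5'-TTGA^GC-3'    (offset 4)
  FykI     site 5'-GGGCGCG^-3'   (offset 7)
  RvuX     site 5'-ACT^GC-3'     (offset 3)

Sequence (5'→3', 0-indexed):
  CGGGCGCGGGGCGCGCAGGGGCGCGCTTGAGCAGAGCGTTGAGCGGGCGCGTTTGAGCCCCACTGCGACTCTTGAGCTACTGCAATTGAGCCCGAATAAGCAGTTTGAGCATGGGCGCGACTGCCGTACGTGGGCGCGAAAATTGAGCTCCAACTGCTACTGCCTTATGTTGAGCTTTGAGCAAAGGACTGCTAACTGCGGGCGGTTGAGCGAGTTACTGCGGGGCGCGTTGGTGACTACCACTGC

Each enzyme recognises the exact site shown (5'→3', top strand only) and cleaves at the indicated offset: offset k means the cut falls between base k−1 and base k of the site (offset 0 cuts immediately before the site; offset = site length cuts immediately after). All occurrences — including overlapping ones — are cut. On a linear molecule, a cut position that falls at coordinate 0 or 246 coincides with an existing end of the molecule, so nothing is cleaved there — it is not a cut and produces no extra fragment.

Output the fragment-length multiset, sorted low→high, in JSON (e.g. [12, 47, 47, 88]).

Scan for sites:
  CdoV (TTGAGC, off=4): starts [26, 38, 52, 71, 85, 104, 142, 169, 176, 205] → cuts [30, 42, 56, 75, 89, 108, 146, 173, 180, 209]
  FykI (GGGCGCG, off=7): starts [1, 8, 18, 44, 112, 131, 222] → cuts [8, 15, 25, 51, 119, 138, 229]
  RvuX (ACTGC, off=3): starts [61, 78, 119, 152, 158, 187, 194, 216, 241] → cuts [64, 81, 122, 155, 161, 190, 197, 219, 244]

All cut coordinates (distinct, sorted): [8, 15, 25, 30, 42, 51, 56, 64, 75, 81, 89, 108, 119, 122, 138, 146, 155, 161, 173, 180, 190, 197, 209, 219, 229, 244]

Fragment lengths:
  [0,8): 8 bp
  [8,15): 7 bp
  [15,25): 10 bp
  [25,30): 5 bp
  [30,42): 12 bp
  [42,51): 9 bp
  [51,56): 5 bp
  [56,64): 8 bp
  [64,75): 11 bp
  [75,81): 6 bp
  [81,89): 8 bp
  [89,108): 19 bp
  [108,119): 11 bp
  [119,122): 3 bp
  [122,138): 16 bp
  [138,146): 8 bp
  [146,155): 9 bp
  [155,161): 6 bp
  [161,173): 12 bp
  [173,180): 7 bp
  [180,190): 10 bp
  [190,197): 7 bp
  [197,209): 12 bp
  [209,219): 10 bp
  [219,229): 10 bp
  [229,244): 15 bp
  [244,246): 2 bp

[2,3,5,5,6,6,7,7,7,8,8,8,8,9,9,10,10,10,10,11,11,12,12,12,15,16,19]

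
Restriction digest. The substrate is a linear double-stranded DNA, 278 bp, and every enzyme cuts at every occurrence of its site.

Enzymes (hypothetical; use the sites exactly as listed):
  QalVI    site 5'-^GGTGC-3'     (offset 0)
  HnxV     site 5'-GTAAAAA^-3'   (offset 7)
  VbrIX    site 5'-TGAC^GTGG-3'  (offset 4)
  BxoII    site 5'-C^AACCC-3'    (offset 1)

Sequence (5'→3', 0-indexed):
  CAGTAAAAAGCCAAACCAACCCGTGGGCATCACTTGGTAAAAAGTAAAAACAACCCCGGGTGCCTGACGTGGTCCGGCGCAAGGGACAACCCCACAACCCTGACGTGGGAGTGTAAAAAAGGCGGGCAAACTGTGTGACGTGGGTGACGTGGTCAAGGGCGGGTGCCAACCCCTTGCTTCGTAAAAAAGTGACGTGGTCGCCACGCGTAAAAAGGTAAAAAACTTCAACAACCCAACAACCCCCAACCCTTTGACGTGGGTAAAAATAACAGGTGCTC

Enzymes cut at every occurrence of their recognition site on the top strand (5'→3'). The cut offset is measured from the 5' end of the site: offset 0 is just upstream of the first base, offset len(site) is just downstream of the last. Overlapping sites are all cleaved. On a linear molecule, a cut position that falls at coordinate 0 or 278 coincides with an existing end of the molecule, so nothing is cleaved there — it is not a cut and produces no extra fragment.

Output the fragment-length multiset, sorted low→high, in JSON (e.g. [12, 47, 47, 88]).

[1,5,6,6,7,7,7,7,8,8,8,8,8,9,9,9,10,11,11,13,15,19,20,20,20,26]

Scan for sites:
  QalVI (GGTGC, off=0): starts [58, 161, 271] → cuts [58, 161, 271]
  HnxV (GTAAAAA, off=7): starts [2, 36, 43, 112, 180, 206, 214, 259] → cuts [9, 43, 50, 119, 187, 213, 221, 266]
  VbrIX (TGACGTGG, off=4): starts [64, 100, 135, 144, 189, 251] → cuts [68, 104, 139, 148, 193, 255]
  BxoII (CAACCC, off=1): starts [16, 50, 86, 94, 166, 228, 236, 243] → cuts [17, 51, 87, 95, 167, 229, 237, 244]

All cut coordinates (distinct, sorted): [9, 17, 43, 50, 51, 58, 68, 87, 95, 104, 119, 139, 148, 161, 167, 187, 193, 213, 221, 229, 237, 244, 255, 266, 271]

Fragments:
  [0,9): 9 bp
  [9,17): 8 bp
  [17,43): 26 bp
  [43,50): 7 bp
  [50,51): 1 bp
  [51,58): 7 bp
  [58,68): 10 bp
  [68,87): 19 bp
  [87,95): 8 bp
  [95,104): 9 bp
  [104,119): 15 bp
  [119,139): 20 bp
  [139,148): 9 bp
  [148,161): 13 bp
  [161,167): 6 bp
  [167,187): 20 bp
  [187,193): 6 bp
  [193,213): 20 bp
  [213,221): 8 bp
  [221,229): 8 bp
  [229,237): 8 bp
  [237,244): 7 bp
  [244,255): 11 bp
  [255,266): 11 bp
  [266,271): 5 bp
  [271,278): 7 bp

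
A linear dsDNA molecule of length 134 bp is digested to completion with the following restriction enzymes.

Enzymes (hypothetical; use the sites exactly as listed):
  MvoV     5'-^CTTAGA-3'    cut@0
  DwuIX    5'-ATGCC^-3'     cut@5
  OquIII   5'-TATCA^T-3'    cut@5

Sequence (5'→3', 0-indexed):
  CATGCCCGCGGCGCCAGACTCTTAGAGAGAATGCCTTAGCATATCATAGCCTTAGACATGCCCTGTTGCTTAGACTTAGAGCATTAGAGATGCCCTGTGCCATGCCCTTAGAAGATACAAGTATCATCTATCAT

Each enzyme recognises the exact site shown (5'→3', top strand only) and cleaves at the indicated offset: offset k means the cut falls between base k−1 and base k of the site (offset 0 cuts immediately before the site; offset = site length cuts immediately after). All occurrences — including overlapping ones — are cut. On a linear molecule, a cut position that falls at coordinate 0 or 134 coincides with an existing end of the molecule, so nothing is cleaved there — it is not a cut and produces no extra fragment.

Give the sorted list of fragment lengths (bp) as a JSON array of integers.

[1,4,6,6,6,7,11,12,12,14,15,20,20]

Site scan:
  MvoV (CTTAGA, off=0): starts [20, 50, 68, 74, 106] → cuts [20, 50, 68, 74, 106]
  DwuIX (ATGCC, off=5): starts [1, 30, 57, 89, 101] → cuts [6, 35, 62, 94, 106]
  OquIII (TATCAT, off=5): starts [41, 121, 128] → cuts [46, 126, 133]

Pooled cuts: [6, 20, 35, 46, 50, 62, 68, 74, 94, 106, 126, 133]

Fragment lengths:
  [0,6): 6 bp
  [6,20): 14 bp
  [20,35): 15 bp
  [35,46): 11 bp
  [46,50): 4 bp
  [50,62): 12 bp
  [62,68): 6 bp
  [68,74): 6 bp
  [74,94): 20 bp
  [94,106): 12 bp
  [106,126): 20 bp
  [126,133): 7 bp
  [133,134): 1 bp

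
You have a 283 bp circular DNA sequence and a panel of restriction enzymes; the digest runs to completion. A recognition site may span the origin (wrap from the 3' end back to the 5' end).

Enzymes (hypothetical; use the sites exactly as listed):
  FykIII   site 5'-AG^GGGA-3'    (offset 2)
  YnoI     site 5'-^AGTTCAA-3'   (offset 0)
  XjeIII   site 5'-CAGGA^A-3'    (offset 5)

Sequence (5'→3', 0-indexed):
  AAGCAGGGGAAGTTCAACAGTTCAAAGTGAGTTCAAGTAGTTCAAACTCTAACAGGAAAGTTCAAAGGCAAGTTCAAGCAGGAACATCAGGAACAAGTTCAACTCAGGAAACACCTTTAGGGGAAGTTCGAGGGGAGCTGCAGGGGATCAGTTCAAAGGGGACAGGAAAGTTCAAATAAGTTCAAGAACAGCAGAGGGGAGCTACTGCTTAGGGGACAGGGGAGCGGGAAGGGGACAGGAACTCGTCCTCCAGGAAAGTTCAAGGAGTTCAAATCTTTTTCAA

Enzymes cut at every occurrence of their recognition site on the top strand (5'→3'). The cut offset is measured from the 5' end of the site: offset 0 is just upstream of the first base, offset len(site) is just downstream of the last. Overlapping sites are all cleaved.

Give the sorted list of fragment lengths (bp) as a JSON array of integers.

Scan for sites:
  FykIII (AGGGGA, off=2): starts [4, 118, 130, 141, 156, 194, 210, 217, 229] → cuts [6, 120, 132, 143, 158, 196, 212, 219, 231]
  YnoI (AGTTCAA, off=0): starts [10, 18, 29, 38, 58, 70, 95, 149, 168, 178, 256, 265] → cuts [10, 18, 29, 38, 58, 70, 95, 149, 168, 178, 256, 265]
  XjeIII (CAGGAA, off=5): starts [52, 78, 87, 104, 162, 235, 250] → cuts [57, 83, 92, 109, 167, 240, 255]

Pooled cuts: [6, 10, 18, 29, 38, 57, 58, 70, 83, 92, 95, 109, 120, 132, 143, 149, 158, 167, 168, 178, 196, 212, 219, 231, 240, 255, 256, 265]

Fragment lengths:
  6→10: 4 bp
  10→18: 8 bp
  18→29: 11 bp
  29→38: 9 bp
  38→57: 19 bp
  57→58: 1 bp
  58→70: 12 bp
  70→83: 13 bp
  83→92: 9 bp
  92→95: 3 bp
  95→109: 14 bp
  109→120: 11 bp
  120→132: 12 bp
  132→143: 11 bp
  143→149: 6 bp
  149→158: 9 bp
  158→167: 9 bp
  167→168: 1 bp
  168→178: 10 bp
  178→196: 18 bp
  196→212: 16 bp
  212→219: 7 bp
  219→231: 12 bp
  231→240: 9 bp
  240→255: 15 bp
  255→256: 1 bp
  256→265: 9 bp
  265→6 (wrap): 283-265+6 = 24 bp

[1,1,1,3,4,6,7,8,9,9,9,9,9,9,10,11,11,11,12,12,12,13,14,15,16,18,19,24]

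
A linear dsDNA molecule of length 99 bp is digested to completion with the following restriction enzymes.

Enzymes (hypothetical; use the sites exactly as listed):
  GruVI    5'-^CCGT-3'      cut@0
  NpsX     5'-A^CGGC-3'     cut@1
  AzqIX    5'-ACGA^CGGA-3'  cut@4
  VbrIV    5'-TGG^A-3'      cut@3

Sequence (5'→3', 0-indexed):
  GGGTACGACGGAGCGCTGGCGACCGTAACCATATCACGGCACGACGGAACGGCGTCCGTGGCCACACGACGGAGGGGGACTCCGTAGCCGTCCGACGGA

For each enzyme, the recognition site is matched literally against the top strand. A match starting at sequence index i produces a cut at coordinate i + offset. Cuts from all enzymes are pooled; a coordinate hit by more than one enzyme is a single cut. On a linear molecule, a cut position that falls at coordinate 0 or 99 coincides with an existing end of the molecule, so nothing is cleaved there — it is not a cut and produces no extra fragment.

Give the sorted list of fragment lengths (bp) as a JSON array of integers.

[5,6,6,8,8,12,12,14,14,14]

Site scan:
  GruVI (CCGT, off=0): starts [22, 55, 81, 87] → cuts [22, 55, 81, 87]
  NpsX (ACGGC, off=1): starts [35, 48] → cuts [36, 49]
  AzqIX (ACGACGGA, off=4): starts [4, 40, 65] → cuts [8, 44, 69]
  VbrIV (TGGA, off=3): no sites

All cut coordinates (distinct, sorted): [8, 22, 36, 44, 49, 55, 69, 81, 87]

Fragments:
  [0,8): 8 bp
  [8,22): 14 bp
  [22,36): 14 bp
  [36,44): 8 bp
  [44,49): 5 bp
  [49,55): 6 bp
  [55,69): 14 bp
  [69,81): 12 bp
  [81,87): 6 bp
  [87,99): 12 bp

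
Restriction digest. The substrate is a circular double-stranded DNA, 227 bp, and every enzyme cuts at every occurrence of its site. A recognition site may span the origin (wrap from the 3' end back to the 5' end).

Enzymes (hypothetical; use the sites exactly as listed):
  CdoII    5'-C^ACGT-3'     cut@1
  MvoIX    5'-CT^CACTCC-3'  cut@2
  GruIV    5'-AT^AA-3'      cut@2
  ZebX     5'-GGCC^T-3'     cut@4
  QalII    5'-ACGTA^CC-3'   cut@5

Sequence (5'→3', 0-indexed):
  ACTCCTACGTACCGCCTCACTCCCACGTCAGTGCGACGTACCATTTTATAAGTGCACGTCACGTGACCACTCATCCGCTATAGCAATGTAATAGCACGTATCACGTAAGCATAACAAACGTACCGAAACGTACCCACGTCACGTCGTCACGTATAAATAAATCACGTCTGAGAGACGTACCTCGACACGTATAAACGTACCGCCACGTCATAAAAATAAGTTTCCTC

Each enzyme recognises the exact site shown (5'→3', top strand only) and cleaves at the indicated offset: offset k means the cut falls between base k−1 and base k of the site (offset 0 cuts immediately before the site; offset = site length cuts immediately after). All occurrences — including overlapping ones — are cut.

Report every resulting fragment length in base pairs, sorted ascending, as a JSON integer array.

Site scan:
  CdoII (CACGT, off=1): starts [23, 54, 59, 94, 101, 134, 139, 147, 162, 185, 203] → cuts [24, 55, 60, 95, 102, 135, 140, 148, 163, 186, 204]
  MvoIX (CTCACTCC, off=2): starts [15, 224] → cuts [17, 226]
  GruIV (ATAA, off=2): starts [47, 110, 152, 156, 190, 209, 215] → cuts [49, 112, 154, 158, 192, 211, 217]
  ZebX (GGCCT, off=4): no sites
  QalII (ACGTACC, off=5): starts [6, 35, 117, 127, 174, 194] → cuts [11, 40, 122, 132, 179, 199]

All cut coordinates (distinct, sorted): [11, 17, 24, 40, 49, 55, 60, 95, 102, 112, 122, 132, 135, 140, 148, 154, 158, 163, 179, 186, 192, 199, 204, 211, 217, 226]

Fragment lengths:
  11→17: 6 bp
  17→24: 7 bp
  24→40: 16 bp
  40→49: 9 bp
  49→55: 6 bp
  55→60: 5 bp
  60→95: 35 bp
  95→102: 7 bp
  102→112: 10 bp
  112→122: 10 bp
  122→132: 10 bp
  132→135: 3 bp
  135→140: 5 bp
  140→148: 8 bp
  148→154: 6 bp
  154→158: 4 bp
  158→163: 5 bp
  163→179: 16 bp
  179→186: 7 bp
  186→192: 6 bp
  192→199: 7 bp
  199→204: 5 bp
  204→211: 7 bp
  211→217: 6 bp
  217→226: 9 bp
  226→11 (wrap): 227-226+11 = 12 bp

[3,4,5,5,5,5,6,6,6,6,6,7,7,7,7,7,8,9,9,10,10,10,12,16,16,35]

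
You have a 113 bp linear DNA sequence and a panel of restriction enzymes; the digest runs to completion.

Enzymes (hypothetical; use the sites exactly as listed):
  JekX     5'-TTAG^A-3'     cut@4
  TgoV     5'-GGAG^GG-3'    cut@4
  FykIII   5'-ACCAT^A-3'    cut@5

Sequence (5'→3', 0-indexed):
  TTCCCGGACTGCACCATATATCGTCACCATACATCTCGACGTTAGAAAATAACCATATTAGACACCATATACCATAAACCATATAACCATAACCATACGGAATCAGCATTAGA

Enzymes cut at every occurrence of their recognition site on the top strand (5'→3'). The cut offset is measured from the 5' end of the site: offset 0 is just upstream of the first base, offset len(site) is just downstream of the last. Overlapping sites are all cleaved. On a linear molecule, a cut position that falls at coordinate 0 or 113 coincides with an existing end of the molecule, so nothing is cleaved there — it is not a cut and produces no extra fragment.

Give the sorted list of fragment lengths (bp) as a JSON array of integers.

Scan for sites:
  JekX (TTAGA, off=4): starts [41, 57, 108] → cuts [45, 61, 112]
  TgoV (GGAGGG, off=4): no sites
  FykIII (ACCATA, off=5): starts [12, 25, 51, 63, 70, 77, 85, 91] → cuts [17, 30, 56, 68, 75, 82, 90, 96]

Pooled cuts: [17, 30, 45, 56, 61, 68, 75, 82, 90, 96, 112]

Fragment lengths:
  [0,17): 17 bp
  [17,30): 13 bp
  [30,45): 15 bp
  [45,56): 11 bp
  [56,61): 5 bp
  [61,68): 7 bp
  [68,75): 7 bp
  [75,82): 7 bp
  [82,90): 8 bp
  [90,96): 6 bp
  [96,112): 16 bp
  [112,113): 1 bp

[1,5,6,7,7,7,8,11,13,15,16,17]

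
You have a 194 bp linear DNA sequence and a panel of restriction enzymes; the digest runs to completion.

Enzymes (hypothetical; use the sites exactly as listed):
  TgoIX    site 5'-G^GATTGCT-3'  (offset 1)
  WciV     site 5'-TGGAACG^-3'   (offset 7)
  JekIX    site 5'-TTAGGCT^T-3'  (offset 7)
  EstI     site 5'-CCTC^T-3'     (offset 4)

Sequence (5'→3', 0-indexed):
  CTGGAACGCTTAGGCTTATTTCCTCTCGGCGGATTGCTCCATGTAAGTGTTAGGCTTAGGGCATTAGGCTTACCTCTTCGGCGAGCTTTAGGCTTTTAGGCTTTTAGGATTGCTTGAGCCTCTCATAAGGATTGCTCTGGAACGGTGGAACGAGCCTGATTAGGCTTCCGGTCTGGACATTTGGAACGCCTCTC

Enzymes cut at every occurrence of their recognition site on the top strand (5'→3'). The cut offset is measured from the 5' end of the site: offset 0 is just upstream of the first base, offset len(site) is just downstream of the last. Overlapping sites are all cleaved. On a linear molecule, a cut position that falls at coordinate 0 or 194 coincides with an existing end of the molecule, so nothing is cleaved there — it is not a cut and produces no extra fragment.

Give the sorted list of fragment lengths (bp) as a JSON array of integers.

Scan for sites:
  TgoIX (GGATTGCT, off=1): starts [30, 106, 128] → cuts [31, 107, 129]
  WciV (TGGAACG, off=7): starts [1, 137, 145, 181] → cuts [8, 144, 152, 188]
  JekIX (TTAGGCTT, off=7): starts [9, 49, 63, 87, 95, 159] → cuts [16, 56, 70, 94, 102, 166]
  EstI (CCTCT, off=4): starts [21, 72, 118, 188] → cuts [25, 76, 122, 192]

All cut coordinates (distinct, sorted): [8, 16, 25, 31, 56, 70, 76, 94, 102, 107, 122, 129, 144, 152, 166, 188, 192]

Fragment lengths:
  [0,8): 8 bp
  [8,16): 8 bp
  [16,25): 9 bp
  [25,31): 6 bp
  [31,56): 25 bp
  [56,70): 14 bp
  [70,76): 6 bp
  [76,94): 18 bp
  [94,102): 8 bp
  [102,107): 5 bp
  [107,122): 15 bp
  [122,129): 7 bp
  [129,144): 15 bp
  [144,152): 8 bp
  [152,166): 14 bp
  [166,188): 22 bp
  [188,192): 4 bp
  [192,194): 2 bp

[2,4,5,6,6,7,8,8,8,8,9,14,14,15,15,18,22,25]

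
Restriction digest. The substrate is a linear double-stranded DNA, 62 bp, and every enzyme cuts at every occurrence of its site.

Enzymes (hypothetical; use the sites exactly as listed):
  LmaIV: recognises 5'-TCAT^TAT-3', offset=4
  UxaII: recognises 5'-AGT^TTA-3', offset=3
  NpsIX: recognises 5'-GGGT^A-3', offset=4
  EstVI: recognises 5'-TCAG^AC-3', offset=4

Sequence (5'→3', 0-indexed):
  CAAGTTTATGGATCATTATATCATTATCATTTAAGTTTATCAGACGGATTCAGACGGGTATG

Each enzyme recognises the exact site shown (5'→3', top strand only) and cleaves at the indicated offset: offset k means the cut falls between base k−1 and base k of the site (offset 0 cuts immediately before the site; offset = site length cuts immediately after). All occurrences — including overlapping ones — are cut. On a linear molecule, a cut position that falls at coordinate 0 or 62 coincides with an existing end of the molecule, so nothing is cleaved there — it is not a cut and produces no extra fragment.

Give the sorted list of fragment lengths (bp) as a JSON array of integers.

[3,5,6,7,8,10,11,12]

Scan for sites:
  LmaIV TCATTAT/4: at [12, 20] ⇒ [16, 24]
  UxaII AGTTTA/3: at [2, 33] ⇒ [5, 36]
  NpsIX GGGTA/4: at [55] ⇒ [59]
  EstVI TCAGAC/4: at [39, 49] ⇒ [43, 53]

All cut coordinates (distinct, sorted): [5, 16, 24, 36, 43, 53, 59]

Fragment lengths:
  [0,5): 5 bp
  [5,16): 11 bp
  [16,24): 8 bp
  [24,36): 12 bp
  [36,43): 7 bp
  [43,53): 10 bp
  [53,59): 6 bp
  [59,62): 3 bp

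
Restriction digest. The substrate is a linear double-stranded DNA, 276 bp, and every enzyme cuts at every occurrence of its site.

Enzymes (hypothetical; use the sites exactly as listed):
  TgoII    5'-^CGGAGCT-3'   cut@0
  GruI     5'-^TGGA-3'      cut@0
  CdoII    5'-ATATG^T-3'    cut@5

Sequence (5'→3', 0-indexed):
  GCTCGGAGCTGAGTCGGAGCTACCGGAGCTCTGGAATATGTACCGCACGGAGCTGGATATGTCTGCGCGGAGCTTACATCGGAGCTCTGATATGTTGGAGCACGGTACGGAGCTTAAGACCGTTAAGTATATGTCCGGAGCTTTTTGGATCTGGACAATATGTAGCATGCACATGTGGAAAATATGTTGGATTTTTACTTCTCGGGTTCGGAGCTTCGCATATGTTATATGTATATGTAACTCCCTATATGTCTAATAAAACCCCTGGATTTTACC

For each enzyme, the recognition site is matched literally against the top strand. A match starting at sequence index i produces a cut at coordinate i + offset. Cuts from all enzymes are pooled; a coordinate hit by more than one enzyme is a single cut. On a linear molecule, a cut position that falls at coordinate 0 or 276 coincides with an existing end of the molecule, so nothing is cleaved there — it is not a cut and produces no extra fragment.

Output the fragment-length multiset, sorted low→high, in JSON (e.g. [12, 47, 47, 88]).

[1,1,2,3,6,6,6,6,7,7,8,8,9,9,10,11,11,11,11,12,12,13,14,14,15,16,21,26]

Site scan:
  TgoII CGGAGCT/0: at [3, 14, 23, 47, 67, 79, 107, 135, 208] ⇒ [3, 14, 23, 47, 67, 79, 107, 135, 208]
  GruI TGGA/0: at [31, 53, 95, 145, 151, 175, 187, 265] ⇒ [31, 53, 95, 145, 151, 175, 187, 265]
  CdoII ATATGT/5: at [35, 56, 89, 128, 157, 181, 219, 226, 232, 246] ⇒ [40, 61, 94, 133, 162, 186, 224, 231, 237, 251]

All cut coordinates (distinct, sorted): [3, 14, 23, 31, 40, 47, 53, 61, 67, 79, 94, 95, 107, 133, 135, 145, 151, 162, 175, 186, 187, 208, 224, 231, 237, 251, 265]

Fragments:
  [0,3): 3 bp
  [3,14): 11 bp
  [14,23): 9 bp
  [23,31): 8 bp
  [31,40): 9 bp
  [40,47): 7 bp
  [47,53): 6 bp
  [53,61): 8 bp
  [61,67): 6 bp
  [67,79): 12 bp
  [79,94): 15 bp
  [94,95): 1 bp
  [95,107): 12 bp
  [107,133): 26 bp
  [133,135): 2 bp
  [135,145): 10 bp
  [145,151): 6 bp
  [151,162): 11 bp
  [162,175): 13 bp
  [175,186): 11 bp
  [186,187): 1 bp
  [187,208): 21 bp
  [208,224): 16 bp
  [224,231): 7 bp
  [231,237): 6 bp
  [237,251): 14 bp
  [251,265): 14 bp
  [265,276): 11 bp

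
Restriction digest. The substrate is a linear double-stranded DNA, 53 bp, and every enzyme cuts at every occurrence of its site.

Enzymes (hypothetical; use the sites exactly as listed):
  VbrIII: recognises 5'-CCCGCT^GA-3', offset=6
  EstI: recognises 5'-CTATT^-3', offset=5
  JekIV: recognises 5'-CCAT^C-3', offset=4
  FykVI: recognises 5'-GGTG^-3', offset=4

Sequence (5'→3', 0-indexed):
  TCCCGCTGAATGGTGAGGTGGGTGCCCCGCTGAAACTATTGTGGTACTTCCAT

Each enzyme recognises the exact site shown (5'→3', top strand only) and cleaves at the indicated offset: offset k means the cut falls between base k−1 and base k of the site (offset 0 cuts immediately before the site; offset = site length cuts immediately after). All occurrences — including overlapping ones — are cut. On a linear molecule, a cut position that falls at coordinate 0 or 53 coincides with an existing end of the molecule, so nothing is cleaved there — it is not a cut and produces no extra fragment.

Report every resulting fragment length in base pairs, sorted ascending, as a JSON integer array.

[4,5,7,7,8,9,13]

Site scan:
  VbrIII CCCGCTGA/6: at [1, 25] ⇒ [7, 31]
  EstI CTATT/5: at [35] ⇒ [40]
  JekIV (CCATC, off=4): no sites
  FykVI GGTG/4: at [11, 16, 20] ⇒ [15, 20, 24]

Pooled cuts: [7, 15, 20, 24, 31, 40]

Fragment lengths:
  [0,7): 7 bp
  [7,15): 8 bp
  [15,20): 5 bp
  [20,24): 4 bp
  [24,31): 7 bp
  [31,40): 9 bp
  [40,53): 13 bp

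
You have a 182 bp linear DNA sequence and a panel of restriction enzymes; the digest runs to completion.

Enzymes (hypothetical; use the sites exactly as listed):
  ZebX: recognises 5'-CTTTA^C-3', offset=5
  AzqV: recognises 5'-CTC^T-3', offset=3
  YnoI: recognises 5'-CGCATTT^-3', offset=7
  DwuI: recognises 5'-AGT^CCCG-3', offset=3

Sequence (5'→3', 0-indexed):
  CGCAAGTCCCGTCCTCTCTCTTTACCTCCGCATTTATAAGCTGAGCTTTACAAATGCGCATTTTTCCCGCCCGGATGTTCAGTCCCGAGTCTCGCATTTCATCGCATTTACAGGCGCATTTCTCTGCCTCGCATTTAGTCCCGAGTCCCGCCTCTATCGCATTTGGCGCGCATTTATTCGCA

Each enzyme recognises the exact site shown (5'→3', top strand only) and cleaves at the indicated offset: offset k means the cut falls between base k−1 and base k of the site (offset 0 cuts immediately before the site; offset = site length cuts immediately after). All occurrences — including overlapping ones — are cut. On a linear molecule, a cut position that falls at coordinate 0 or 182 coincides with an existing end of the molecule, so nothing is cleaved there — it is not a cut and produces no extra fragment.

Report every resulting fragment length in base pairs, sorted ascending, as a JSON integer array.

Scan for sites:
  ZebX CTTTAC/5: at [19, 45] ⇒ [24, 50]
  AzqV CTCT/3: at [13, 15, 17, 121, 151] ⇒ [16, 18, 20, 124, 154]
  YnoI CGCATTT/7: at [28, 56, 92, 102, 114, 129, 157, 168] ⇒ [35, 63, 99, 109, 121, 136, 164, 175]
  DwuI AGTCCCG/3: at [4, 80, 136, 143] ⇒ [7, 83, 139, 146]

Pooled cuts: [7, 16, 18, 20, 24, 35, 50, 63, 83, 99, 109, 121, 124, 136, 139, 146, 154, 164, 175]

Fragment lengths:
  [0,7): 7 bp
  [7,16): 9 bp
  [16,18): 2 bp
  [18,20): 2 bp
  [20,24): 4 bp
  [24,35): 11 bp
  [35,50): 15 bp
  [50,63): 13 bp
  [63,83): 20 bp
  [83,99): 16 bp
  [99,109): 10 bp
  [109,121): 12 bp
  [121,124): 3 bp
  [124,136): 12 bp
  [136,139): 3 bp
  [139,146): 7 bp
  [146,154): 8 bp
  [154,164): 10 bp
  [164,175): 11 bp
  [175,182): 7 bp

[2,2,3,3,4,7,7,7,8,9,10,10,11,11,12,12,13,15,16,20]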